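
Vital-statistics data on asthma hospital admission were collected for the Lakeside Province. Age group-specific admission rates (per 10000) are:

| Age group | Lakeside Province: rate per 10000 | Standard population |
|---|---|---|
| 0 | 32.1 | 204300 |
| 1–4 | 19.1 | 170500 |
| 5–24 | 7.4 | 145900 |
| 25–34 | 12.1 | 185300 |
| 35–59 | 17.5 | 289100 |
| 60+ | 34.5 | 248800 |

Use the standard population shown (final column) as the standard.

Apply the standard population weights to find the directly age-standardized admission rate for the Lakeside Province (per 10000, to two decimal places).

Standard total = 1243900; weights = 0.1642, 0.1371, 0.1173, 0.1490, 0.2324, 0.2000.
Standardized rate: 0.1642×32.1 + 0.1371×19.1 + 0.1173×7.4 + 0.1490×12.1 + 0.2324×17.5 + 0.2000×34.5 = 21.5284 per 10000.

21.53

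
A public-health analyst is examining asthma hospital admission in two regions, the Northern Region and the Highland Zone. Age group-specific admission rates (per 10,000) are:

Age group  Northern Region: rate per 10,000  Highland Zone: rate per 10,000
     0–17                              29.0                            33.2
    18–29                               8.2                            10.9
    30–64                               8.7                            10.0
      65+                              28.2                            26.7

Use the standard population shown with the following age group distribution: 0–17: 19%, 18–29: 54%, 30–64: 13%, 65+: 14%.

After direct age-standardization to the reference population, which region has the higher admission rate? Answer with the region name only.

Standard weights: 0.19, 0.54, 0.13, 0.14.
The Northern Region: 0.1900×29.0 + 0.5400×8.2 + 0.1300×8.7 + 0.1400×28.2 = 15.0170 per 10,000.
The Highland Zone: 0.1900×33.2 + 0.5400×10.9 + 0.1300×10.0 + 0.1400×26.7 = 17.2320 per 10,000.

Highland Zone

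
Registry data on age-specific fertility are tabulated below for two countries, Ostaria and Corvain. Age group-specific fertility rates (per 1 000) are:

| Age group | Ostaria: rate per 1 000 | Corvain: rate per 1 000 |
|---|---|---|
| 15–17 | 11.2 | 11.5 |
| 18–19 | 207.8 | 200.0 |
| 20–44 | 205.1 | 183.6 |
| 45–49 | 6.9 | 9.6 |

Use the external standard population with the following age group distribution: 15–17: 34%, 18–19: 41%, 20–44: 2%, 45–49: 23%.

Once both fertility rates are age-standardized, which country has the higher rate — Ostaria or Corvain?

Standard weights: 0.34, 0.41, 0.02, 0.23.
Ostaria: 0.3400×11.2 + 0.4100×207.8 + 0.0200×205.1 + 0.2300×6.9 = 94.6950 per 1 000.
Corvain: 0.3400×11.5 + 0.4100×200.0 + 0.0200×183.6 + 0.2300×9.6 = 91.7900 per 1 000.

Ostaria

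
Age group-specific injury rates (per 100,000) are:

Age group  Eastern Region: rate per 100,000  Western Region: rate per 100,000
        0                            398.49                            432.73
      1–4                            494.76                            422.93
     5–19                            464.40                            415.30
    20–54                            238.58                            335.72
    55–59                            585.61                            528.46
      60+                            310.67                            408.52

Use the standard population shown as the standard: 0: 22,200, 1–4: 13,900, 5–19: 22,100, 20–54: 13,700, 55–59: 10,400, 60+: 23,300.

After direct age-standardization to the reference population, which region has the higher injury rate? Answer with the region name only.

Standard total = 105,600; weights = 0.2102, 0.1316, 0.2093, 0.1297, 0.0985, 0.2206.
The Eastern Region: 0.2102×398.49 + 0.1316×494.76 + 0.2093×464.40 + 0.1297×238.58 + 0.0985×585.61 + 0.2206×310.67 = 403.2612 per 100,000.
The Western Region: 0.2102×432.73 + 0.1316×422.93 + 0.2093×415.30 + 0.1297×335.72 + 0.0985×528.46 + 0.2206×408.52 = 419.2929 per 100,000.

Western Region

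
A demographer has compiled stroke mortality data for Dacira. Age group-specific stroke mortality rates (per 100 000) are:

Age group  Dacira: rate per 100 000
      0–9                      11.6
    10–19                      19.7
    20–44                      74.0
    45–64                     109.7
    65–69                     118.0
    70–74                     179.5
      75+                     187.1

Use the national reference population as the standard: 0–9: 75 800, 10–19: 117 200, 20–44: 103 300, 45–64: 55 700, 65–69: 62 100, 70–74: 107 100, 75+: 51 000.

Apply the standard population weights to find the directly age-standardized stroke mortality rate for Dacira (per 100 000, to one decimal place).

92.7

Standard total = 572 200; weights = 0.1325, 0.2048, 0.1805, 0.0973, 0.1085, 0.1872, 0.0891.
Standardized rate: 0.1325×11.6 + 0.2048×19.7 + 0.1805×74.0 + 0.0973×109.7 + 0.1085×118.0 + 0.1872×179.5 + 0.0891×187.1 = 92.6895 per 100 000.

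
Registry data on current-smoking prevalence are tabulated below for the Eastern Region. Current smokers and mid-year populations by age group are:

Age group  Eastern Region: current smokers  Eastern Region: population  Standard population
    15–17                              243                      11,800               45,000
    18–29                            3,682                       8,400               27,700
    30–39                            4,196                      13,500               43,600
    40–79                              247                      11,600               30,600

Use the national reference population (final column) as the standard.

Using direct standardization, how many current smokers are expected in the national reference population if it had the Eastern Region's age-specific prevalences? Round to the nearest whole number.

27272

Age-specific rates per 1,000 for the Eastern Region: 20.593, 438.333, 310.815, 21.293.
Expected current smokers = Σ (standard pop × age-specific rate ÷ 1,000)
= 45,000×20.593/1,000 + 27,700×438.333/1,000 + 43,600×310.815/1,000 + 30,600×21.293/1,000
= 926.69 + 12141.83 + 13551.53 + 651.57 = 27271.62.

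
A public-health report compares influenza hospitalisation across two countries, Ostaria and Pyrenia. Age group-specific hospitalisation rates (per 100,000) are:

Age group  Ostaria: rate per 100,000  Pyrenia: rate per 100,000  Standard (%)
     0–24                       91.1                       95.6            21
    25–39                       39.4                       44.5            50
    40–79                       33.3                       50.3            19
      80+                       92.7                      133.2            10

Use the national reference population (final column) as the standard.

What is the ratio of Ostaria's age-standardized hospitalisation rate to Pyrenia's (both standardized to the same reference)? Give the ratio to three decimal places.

0.835

Standard weights: 0.21, 0.50, 0.19, 0.10.
Ostaria: 0.2100×91.1 + 0.5000×39.4 + 0.1900×33.3 + 0.1000×92.7 = 54.4280 per 100,000.
Pyrenia: 0.2100×95.6 + 0.5000×44.5 + 0.1900×50.3 + 0.1000×133.2 = 65.2030 per 100,000.
Ratio = 54.4280 ÷ 65.2030 = 0.83475.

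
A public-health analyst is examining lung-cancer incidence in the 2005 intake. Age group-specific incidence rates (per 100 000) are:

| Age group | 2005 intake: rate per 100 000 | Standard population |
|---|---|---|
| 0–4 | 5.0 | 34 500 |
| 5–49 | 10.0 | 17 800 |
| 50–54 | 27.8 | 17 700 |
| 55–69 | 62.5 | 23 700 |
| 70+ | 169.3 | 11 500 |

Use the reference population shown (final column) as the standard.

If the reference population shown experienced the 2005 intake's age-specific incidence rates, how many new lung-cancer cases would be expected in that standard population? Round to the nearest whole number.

Expected new lung-cancer cases = Σ (standard pop × age-specific rate ÷ 100 000)
= 34 500×5.0/100 000 + 17 800×10.0/100 000 + 17 700×27.8/100 000 + 23 700×62.5/100 000 + 11 500×169.3/100 000
= 1.73 + 1.78 + 4.92 + 14.81 + 19.47 = 42.71.

43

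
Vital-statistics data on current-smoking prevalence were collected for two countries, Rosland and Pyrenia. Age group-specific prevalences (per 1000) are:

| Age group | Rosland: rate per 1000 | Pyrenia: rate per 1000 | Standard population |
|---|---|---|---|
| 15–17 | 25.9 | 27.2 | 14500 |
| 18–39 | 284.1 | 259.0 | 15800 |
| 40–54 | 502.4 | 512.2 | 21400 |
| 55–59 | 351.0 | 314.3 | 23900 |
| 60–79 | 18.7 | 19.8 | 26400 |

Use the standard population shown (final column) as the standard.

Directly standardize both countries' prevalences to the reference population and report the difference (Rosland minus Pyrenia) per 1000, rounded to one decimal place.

10.0

Standard total = 102000; weights = 0.1422, 0.1549, 0.2098, 0.2343, 0.2588.
Rosland: 0.1422×25.9 + 0.1549×284.1 + 0.2098×502.4 + 0.2343×351.0 + 0.2588×18.7 = 240.1791 per 1000.
Pyrenia: 0.1422×27.2 + 0.1549×259.0 + 0.2098×512.2 + 0.2343×314.3 + 0.2588×19.8 = 230.2174 per 1000.
Difference = 240.1791 − 230.2174 = 9.9618.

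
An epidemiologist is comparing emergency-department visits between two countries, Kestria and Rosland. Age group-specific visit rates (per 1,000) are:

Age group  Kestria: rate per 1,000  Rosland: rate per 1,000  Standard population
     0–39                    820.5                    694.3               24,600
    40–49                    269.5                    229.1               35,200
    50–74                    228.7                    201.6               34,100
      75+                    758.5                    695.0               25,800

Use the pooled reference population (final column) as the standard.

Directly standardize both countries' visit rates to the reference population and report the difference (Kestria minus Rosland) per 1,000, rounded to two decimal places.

59.22

Standard total = 119,700; weights = 0.2055, 0.2941, 0.2849, 0.2155.
Kestria: 0.2055×820.5 + 0.2941×269.5 + 0.2849×228.7 + 0.2155×758.5 = 476.5135 per 1,000.
Rosland: 0.2055×694.3 + 0.2941×229.1 + 0.2849×201.6 + 0.2155×695.0 = 417.2904 per 1,000.
Difference = 476.5135 − 417.2904 = 59.2231.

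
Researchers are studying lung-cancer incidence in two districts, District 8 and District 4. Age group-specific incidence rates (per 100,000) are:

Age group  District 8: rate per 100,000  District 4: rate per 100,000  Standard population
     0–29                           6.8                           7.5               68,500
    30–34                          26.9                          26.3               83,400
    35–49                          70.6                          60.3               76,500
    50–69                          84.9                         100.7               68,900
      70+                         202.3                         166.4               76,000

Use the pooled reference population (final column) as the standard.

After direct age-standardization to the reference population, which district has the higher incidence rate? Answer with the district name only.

District 8

Standard total = 373,300; weights = 0.1835, 0.2234, 0.2049, 0.1846, 0.2036.
District 8: 0.1835×6.8 + 0.2234×26.9 + 0.2049×70.6 + 0.1846×84.9 + 0.2036×202.3 = 78.5818 per 100,000.
District 4: 0.1835×7.5 + 0.2234×26.3 + 0.2049×60.3 + 0.1846×100.7 + 0.2036×166.4 = 72.0727 per 100,000.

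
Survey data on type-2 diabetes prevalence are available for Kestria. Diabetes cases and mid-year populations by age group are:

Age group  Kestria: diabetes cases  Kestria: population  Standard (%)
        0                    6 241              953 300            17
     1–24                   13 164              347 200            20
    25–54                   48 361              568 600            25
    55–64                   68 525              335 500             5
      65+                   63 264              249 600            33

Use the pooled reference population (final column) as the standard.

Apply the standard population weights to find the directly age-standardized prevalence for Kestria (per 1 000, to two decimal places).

123.81

Age-specific rates per 1 000 for Kestria: 6.547, 37.915, 85.053, 204.247, 253.462.
Standard weights: 0.17, 0.20, 0.25, 0.05, 0.33.
Standardized rate: 0.1700×6.547 + 0.2000×37.915 + 0.2500×85.053 + 0.0500×204.247 + 0.3300×253.462 = 123.8138 per 1 000.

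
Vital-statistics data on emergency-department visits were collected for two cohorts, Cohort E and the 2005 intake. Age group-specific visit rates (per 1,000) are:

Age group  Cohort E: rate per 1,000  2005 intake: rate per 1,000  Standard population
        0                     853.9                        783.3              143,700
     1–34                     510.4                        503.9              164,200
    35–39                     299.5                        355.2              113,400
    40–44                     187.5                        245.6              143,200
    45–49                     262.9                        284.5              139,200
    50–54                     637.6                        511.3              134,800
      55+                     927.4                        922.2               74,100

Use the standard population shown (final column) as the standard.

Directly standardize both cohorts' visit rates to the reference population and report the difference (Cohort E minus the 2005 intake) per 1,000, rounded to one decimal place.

Standard total = 912,600; weights = 0.1575, 0.1799, 0.1243, 0.1569, 0.1525, 0.1477, 0.0812.
Cohort E: 0.1575×853.9 + 0.1799×510.4 + 0.1243×299.5 + 0.1569×187.5 + 0.1525×262.9 + 0.1477×637.6 + 0.0812×927.4 = 502.5103 per 1,000.
The 2005 intake: 0.1575×783.3 + 0.1799×503.9 + 0.1243×355.2 + 0.1569×245.6 + 0.1525×284.5 + 0.1477×511.3 + 0.0812×922.2 = 490.4787 per 1,000.
Difference = 502.5103 − 490.4787 = 12.0316.

12.0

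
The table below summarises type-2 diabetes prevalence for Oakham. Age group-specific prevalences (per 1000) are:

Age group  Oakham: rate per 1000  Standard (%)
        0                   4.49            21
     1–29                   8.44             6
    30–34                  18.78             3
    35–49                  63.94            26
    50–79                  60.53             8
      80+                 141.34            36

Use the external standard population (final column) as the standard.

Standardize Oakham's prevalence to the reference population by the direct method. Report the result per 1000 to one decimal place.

Standard weights: 0.21, 0.06, 0.03, 0.26, 0.08, 0.36.
Standardized rate: 0.2100×4.49 + 0.0600×8.44 + 0.0300×18.78 + 0.2600×63.94 + 0.0800×60.53 + 0.3600×141.34 = 74.3619 per 1000.

74.4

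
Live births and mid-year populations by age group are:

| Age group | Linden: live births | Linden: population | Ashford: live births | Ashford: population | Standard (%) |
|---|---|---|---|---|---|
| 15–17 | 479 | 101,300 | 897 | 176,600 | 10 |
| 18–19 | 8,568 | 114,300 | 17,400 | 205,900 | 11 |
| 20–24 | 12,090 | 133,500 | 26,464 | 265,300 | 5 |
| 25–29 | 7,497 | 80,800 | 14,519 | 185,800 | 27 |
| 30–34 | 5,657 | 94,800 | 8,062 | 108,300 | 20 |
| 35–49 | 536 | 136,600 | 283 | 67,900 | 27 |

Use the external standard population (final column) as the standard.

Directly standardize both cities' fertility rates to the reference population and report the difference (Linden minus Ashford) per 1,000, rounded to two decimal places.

-0.61

Age-specific rates per 1,000 for Linden: 4.729, 74.961, 90.562, 92.785, 59.673, 3.924.
For Ashford: 5.079, 84.507, 99.751, 78.143, 74.441, 4.168.
Standard weights: 0.10, 0.11, 0.05, 0.27, 0.20, 0.27.
Linden: 0.1000×4.729 + 0.1100×74.961 + 0.0500×90.562 + 0.2700×92.785 + 0.2000×59.673 + 0.2700×3.924 = 51.2925 per 1,000.
Ashford: 0.1000×5.079 + 0.1100×84.507 + 0.0500×99.751 + 0.2700×78.143 + 0.2000×74.441 + 0.2700×4.168 = 51.9035 per 1,000.
Difference = 51.2925 − 51.9035 = -0.6110.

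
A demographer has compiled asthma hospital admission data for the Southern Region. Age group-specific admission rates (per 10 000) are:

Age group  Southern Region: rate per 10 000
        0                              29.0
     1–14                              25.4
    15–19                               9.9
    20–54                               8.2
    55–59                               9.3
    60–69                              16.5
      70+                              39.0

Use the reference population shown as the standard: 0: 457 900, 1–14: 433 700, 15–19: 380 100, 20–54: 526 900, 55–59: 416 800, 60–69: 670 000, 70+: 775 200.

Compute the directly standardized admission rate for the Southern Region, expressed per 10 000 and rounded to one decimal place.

21.2

Standard total = 3 660 600; weights = 0.1251, 0.1185, 0.1038, 0.1439, 0.1139, 0.1830, 0.2118.
Standardized rate: 0.1251×29.0 + 0.1185×25.4 + 0.1038×9.9 + 0.1439×8.2 + 0.1139×9.3 + 0.1830×16.5 + 0.2118×39.0 = 21.1831 per 10 000.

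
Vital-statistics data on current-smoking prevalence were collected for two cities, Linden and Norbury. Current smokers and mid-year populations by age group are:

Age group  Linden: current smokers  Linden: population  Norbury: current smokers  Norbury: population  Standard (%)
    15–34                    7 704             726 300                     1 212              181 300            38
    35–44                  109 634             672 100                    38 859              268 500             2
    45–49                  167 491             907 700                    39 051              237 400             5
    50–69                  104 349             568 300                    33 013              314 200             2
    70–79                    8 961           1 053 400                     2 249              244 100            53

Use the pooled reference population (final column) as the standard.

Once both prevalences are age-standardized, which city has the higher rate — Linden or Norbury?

Linden

Age-specific rates per 1 000 for Linden: 10.607, 163.122, 184.522, 183.616, 8.507.
For Norbury: 6.685, 144.726, 164.495, 105.070, 9.213.
Standard weights: 0.38, 0.02, 0.05, 0.02, 0.53.
Linden: 0.3800×10.607 + 0.0200×163.122 + 0.0500×184.522 + 0.0200×183.616 + 0.5300×8.507 = 24.7002 per 1 000.
Norbury: 0.3800×6.685 + 0.0200×144.726 + 0.0500×164.495 + 0.0200×105.070 + 0.5300×9.213 = 20.6441 per 1 000.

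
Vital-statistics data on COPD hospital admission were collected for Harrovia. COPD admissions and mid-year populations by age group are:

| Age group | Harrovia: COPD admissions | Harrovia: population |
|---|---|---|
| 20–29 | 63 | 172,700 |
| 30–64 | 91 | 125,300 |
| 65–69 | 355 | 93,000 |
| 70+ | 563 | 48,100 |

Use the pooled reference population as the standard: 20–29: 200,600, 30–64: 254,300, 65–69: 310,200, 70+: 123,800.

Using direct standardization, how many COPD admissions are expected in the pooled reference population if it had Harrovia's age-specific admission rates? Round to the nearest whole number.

Age-specific rates per 10,000 for Harrovia: 3.65, 7.26, 38.17, 117.05.
Expected COPD admissions = Σ (standard pop × age-specific rate ÷ 10,000)
= 200,600×3.65/10,000 + 254,300×7.26/10,000 + 310,200×38.17/10,000 + 123,800×117.05/10,000
= 73.18 + 184.69 + 1184.10 + 1449.05 = 2891.01.

2891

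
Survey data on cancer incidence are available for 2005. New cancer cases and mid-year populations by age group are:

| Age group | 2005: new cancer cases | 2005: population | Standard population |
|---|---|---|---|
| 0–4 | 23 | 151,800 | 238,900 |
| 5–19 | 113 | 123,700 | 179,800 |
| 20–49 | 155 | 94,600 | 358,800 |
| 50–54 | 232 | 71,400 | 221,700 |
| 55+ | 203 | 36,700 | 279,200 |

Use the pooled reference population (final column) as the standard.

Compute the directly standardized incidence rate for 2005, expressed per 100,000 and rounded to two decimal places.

238.82

Age-specific rates per 100,000 for 2005: 15.15, 91.35, 163.85, 324.93, 553.13.
Standard total = 1,278,400; weights = 0.1869, 0.1406, 0.2807, 0.1734, 0.2184.
Standardized rate: 0.1869×15.15 + 0.1406×91.35 + 0.2807×163.85 + 0.1734×324.93 + 0.2184×553.13 = 238.8180 per 100,000.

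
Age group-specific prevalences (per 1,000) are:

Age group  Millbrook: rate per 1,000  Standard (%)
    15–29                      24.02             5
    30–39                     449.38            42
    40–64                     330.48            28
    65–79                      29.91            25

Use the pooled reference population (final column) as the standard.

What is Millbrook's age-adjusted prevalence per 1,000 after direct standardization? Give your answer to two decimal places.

289.95

Standard weights: 0.05, 0.42, 0.28, 0.25.
Standardized rate: 0.0500×24.02 + 0.4200×449.38 + 0.2800×330.48 + 0.2500×29.91 = 289.9525 per 1,000.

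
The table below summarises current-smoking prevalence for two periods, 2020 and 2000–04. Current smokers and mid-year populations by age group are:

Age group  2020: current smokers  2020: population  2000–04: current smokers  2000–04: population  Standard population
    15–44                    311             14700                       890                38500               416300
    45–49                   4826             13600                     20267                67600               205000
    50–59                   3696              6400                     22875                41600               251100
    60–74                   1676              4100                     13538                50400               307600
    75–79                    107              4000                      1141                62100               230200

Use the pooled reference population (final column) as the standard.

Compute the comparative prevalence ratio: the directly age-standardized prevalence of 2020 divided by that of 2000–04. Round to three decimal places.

1.211

Age-specific rates per 1000 for 2020: 21.156, 354.853, 577.500, 408.780, 26.750.
For 2000–04: 23.117, 299.808, 549.880, 268.611, 18.374.
Standard total = 1410200; weights = 0.2952, 0.1454, 0.1781, 0.2181, 0.1632.
2020: 0.2952×21.156 + 0.1454×354.853 + 0.1781×577.500 + 0.2181×408.780 + 0.1632×26.750 = 254.1918 per 1000.
2000–04: 0.2952×23.117 + 0.1454×299.808 + 0.1781×549.880 + 0.2181×268.611 + 0.1632×18.374 = 209.9088 per 1000.
Ratio = 254.1918 ÷ 209.9088 = 1.21096.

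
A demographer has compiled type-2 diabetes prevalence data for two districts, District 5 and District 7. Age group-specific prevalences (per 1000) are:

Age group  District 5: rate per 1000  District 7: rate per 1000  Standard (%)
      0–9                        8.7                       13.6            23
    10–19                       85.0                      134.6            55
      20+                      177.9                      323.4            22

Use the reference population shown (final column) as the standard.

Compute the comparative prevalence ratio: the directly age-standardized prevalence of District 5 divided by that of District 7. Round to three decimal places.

Standard weights: 0.23, 0.55, 0.22.
District 5: 0.2300×8.7 + 0.5500×85.0 + 0.2200×177.9 = 87.8890 per 1000.
District 7: 0.2300×13.6 + 0.5500×134.6 + 0.2200×323.4 = 148.3060 per 1000.
Ratio = 87.8890 ÷ 148.3060 = 0.59262.

0.593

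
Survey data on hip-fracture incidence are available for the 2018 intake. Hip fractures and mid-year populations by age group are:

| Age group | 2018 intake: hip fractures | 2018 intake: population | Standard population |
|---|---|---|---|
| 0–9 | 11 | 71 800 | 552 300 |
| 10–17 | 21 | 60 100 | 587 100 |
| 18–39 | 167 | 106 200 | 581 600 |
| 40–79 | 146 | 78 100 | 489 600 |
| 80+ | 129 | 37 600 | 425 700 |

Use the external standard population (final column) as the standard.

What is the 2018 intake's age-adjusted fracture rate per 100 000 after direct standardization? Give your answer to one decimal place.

135.8

Age-specific rates per 100 000 for the 2018 intake: 15.32, 34.94, 157.25, 186.94, 343.09.
Standard total = 2 636 300; weights = 0.2095, 0.2227, 0.2206, 0.1857, 0.1615.
Standardized rate: 0.2095×15.32 + 0.2227×34.94 + 0.2206×157.25 + 0.1857×186.94 + 0.1615×343.09 = 135.8000 per 100 000.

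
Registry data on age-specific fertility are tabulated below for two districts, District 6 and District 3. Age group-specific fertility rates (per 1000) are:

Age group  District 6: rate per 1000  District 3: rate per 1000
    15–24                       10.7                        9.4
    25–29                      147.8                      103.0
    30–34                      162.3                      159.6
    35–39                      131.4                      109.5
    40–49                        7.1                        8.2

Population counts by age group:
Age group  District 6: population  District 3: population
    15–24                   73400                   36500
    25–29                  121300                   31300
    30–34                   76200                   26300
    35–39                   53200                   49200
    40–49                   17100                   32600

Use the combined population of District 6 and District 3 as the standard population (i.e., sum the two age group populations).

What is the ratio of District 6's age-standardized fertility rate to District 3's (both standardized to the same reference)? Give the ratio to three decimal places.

Combined standard total = 517100; weights = 0.2125, 0.2951, 0.1982, 0.1980, 0.0961.
District 6: 0.2125×10.7 + 0.2951×147.8 + 0.1982×162.3 + 0.1980×131.4 + 0.0961×7.1 = 104.7654 per 1000.
District 3: 0.2125×9.4 + 0.2951×103.0 + 0.1982×159.6 + 0.1980×109.5 + 0.0961×8.2 = 86.5020 per 1000.
Ratio = 104.7654 ÷ 86.5020 = 1.21113.

1.211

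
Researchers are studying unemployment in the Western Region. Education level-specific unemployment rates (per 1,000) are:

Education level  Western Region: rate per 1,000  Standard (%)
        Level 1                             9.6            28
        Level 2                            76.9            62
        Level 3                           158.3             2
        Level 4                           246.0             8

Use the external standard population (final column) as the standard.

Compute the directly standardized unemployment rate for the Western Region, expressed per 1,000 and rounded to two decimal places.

Standard weights: 0.28, 0.62, 0.02, 0.08.
Standardized rate: 0.2800×9.6 + 0.6200×76.9 + 0.0200×158.3 + 0.0800×246.0 = 73.2120 per 1,000.

73.21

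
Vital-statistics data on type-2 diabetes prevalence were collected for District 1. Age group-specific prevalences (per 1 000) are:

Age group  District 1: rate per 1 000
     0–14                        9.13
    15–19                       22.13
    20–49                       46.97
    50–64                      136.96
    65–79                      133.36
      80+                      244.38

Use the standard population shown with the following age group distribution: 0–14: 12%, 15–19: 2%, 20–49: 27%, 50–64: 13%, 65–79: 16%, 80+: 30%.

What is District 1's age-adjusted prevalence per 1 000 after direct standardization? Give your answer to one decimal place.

126.7

Standard weights: 0.12, 0.02, 0.27, 0.13, 0.16, 0.30.
Standardized rate: 0.1200×9.13 + 0.0200×22.13 + 0.2700×46.97 + 0.1300×136.96 + 0.1600×133.36 + 0.3000×244.38 = 126.6765 per 1 000.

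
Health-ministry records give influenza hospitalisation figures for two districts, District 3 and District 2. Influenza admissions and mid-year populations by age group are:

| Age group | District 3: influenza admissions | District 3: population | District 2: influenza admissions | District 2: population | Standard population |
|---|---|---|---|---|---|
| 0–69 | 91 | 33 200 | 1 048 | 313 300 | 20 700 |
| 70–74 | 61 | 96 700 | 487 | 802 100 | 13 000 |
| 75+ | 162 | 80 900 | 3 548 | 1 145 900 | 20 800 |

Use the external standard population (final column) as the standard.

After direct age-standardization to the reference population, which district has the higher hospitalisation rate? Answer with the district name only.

Age-specific rates per 100 000 for District 3: 274.10, 63.08, 200.25.
For District 2: 334.50, 60.72, 309.63.
Standard total = 54 500; weights = 0.3798, 0.2385, 0.3817.
District 3: 0.3798×274.10 + 0.2385×63.08 + 0.3817×200.25 = 195.5780 per 100 000.
District 2: 0.3798×334.50 + 0.2385×60.72 + 0.3817×309.63 = 259.7017 per 100 000.

District 2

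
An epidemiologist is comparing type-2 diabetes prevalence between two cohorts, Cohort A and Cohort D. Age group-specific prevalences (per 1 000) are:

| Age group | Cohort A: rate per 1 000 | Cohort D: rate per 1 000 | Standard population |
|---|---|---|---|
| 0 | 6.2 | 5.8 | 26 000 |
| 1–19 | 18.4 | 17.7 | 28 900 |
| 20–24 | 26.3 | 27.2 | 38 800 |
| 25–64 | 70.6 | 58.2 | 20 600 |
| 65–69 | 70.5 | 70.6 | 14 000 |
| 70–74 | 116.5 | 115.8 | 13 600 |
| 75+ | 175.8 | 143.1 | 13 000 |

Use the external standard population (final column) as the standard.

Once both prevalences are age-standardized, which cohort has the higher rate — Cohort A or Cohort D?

Cohort A

Standard total = 154 900; weights = 0.1679, 0.1866, 0.2505, 0.1330, 0.0904, 0.0878, 0.0839.
Cohort A: 0.1679×6.2 + 0.1866×18.4 + 0.2505×26.3 + 0.1330×70.6 + 0.0904×70.5 + 0.0878×116.5 + 0.0839×175.8 = 51.8048 per 1 000.
Cohort D: 0.1679×5.8 + 0.1866×17.7 + 0.2505×27.2 + 0.1330×58.2 + 0.0904×70.6 + 0.0878×115.8 + 0.0839×143.1 = 47.3866 per 1 000.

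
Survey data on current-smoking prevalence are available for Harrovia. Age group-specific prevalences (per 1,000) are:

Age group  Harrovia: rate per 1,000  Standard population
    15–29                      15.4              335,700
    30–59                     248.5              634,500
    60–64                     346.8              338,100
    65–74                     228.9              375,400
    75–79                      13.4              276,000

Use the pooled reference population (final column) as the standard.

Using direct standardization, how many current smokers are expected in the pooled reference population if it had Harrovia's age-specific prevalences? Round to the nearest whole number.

Expected current smokers = Σ (standard pop × age-specific rate ÷ 1,000)
= 335,700×15.4/1,000 + 634,500×248.5/1,000 + 338,100×346.8/1,000 + 375,400×228.9/1,000 + 276,000×13.4/1,000
= 5169.78 + 157673.25 + 117253.08 + 85929.06 + 3698.40 = 369723.57.

369724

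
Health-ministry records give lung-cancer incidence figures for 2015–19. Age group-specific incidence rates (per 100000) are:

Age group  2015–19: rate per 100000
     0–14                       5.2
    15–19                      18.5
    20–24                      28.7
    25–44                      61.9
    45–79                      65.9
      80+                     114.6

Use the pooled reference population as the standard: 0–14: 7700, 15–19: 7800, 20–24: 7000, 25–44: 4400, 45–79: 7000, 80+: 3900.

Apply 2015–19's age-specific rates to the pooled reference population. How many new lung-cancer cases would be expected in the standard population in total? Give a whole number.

Expected new lung-cancer cases = Σ (standard pop × age-specific rate ÷ 100000)
= 7700×5.2/100000 + 7800×18.5/100000 + 7000×28.7/100000 + 4400×61.9/100000 + 7000×65.9/100000 + 3900×114.6/100000
= 0.40 + 1.44 + 2.01 + 2.72 + 4.61 + 4.47 = 15.66.

16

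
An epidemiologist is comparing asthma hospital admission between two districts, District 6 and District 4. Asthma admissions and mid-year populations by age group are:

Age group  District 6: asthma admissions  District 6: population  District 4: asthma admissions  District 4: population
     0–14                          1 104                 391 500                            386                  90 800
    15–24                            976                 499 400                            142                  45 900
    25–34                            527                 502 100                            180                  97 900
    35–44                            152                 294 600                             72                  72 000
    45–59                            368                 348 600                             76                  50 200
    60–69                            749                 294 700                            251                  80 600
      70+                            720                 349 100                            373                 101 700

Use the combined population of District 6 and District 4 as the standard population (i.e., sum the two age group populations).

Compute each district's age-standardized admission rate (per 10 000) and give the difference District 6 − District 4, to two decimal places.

-9.58

Age-specific rates per 10 000 for District 6: 28.20, 19.54, 10.50, 5.16, 10.56, 25.42, 20.62.
For District 4: 42.51, 30.94, 18.39, 10.00, 15.14, 31.14, 36.68.
Combined standard total = 3 219 100; weights = 0.1498, 0.1694, 0.1864, 0.1139, 0.1239, 0.1166, 0.1400.
District 6: 0.1498×28.20 + 0.1694×19.54 + 0.1864×10.50 + 0.1139×5.16 + 0.1239×10.56 + 0.1166×25.42 + 0.1400×20.62 = 17.2385 per 10 000.
District 4: 0.1498×42.51 + 0.1694×30.94 + 0.1864×18.39 + 0.1139×10.00 + 0.1239×15.14 + 0.1166×31.14 + 0.1400×36.68 = 26.8178 per 10 000.
Difference = 17.2385 − 26.8178 = -9.5793.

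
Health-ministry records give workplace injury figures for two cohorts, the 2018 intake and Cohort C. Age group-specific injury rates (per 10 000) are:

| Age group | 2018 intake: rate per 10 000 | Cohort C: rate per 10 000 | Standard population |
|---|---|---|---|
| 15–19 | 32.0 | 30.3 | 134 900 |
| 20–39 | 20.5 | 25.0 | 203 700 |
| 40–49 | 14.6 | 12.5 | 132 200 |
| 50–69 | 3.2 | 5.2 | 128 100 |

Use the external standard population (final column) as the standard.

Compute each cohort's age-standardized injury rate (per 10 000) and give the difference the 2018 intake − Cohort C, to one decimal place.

Standard total = 598 900; weights = 0.2252, 0.3401, 0.2207, 0.2139.
The 2018 intake: 0.2252×32.0 + 0.3401×20.5 + 0.2207×14.6 + 0.2139×3.2 = 18.0876 per 10 000.
Cohort C: 0.2252×30.3 + 0.3401×25.0 + 0.2207×12.5 + 0.2139×5.2 = 19.1995 per 10 000.
Difference = 18.0876 − 19.1995 = -1.1119.

-1.1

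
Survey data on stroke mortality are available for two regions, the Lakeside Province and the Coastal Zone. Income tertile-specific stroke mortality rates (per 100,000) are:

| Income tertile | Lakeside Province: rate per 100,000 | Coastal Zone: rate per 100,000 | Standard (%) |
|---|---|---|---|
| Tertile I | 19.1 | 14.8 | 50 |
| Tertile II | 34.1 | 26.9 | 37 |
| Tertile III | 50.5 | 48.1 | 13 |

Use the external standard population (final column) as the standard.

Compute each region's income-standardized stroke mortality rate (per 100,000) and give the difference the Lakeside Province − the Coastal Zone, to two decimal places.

Standard weights: 0.50, 0.37, 0.13.
The Lakeside Province: 0.5000×19.1 + 0.3700×34.1 + 0.1300×50.5 = 28.7320 per 100,000.
The Coastal Zone: 0.5000×14.8 + 0.3700×26.9 + 0.1300×48.1 = 23.6060 per 100,000.
Difference = 28.7320 − 23.6060 = 5.1260.

5.13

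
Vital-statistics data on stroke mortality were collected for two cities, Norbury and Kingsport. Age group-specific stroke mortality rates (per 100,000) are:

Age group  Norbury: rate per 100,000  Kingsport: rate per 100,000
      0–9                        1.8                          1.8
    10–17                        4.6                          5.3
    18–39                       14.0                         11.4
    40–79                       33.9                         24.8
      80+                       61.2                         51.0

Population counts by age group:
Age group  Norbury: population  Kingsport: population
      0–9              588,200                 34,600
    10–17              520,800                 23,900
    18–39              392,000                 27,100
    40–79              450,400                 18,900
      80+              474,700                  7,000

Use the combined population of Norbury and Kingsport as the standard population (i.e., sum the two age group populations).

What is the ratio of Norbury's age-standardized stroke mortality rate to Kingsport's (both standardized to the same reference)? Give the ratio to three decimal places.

1.220

Combined standard total = 2,537,600; weights = 0.2454, 0.2147, 0.1652, 0.1849, 0.1898.
Norbury: 0.2454×1.8 + 0.2147×4.6 + 0.1652×14.0 + 0.1849×33.9 + 0.1898×61.2 = 21.6281 per 100,000.
Kingsport: 0.2454×1.8 + 0.2147×5.3 + 0.1652×11.4 + 0.1849×24.8 + 0.1898×51.0 = 17.7298 per 100,000.
Ratio = 21.6281 ÷ 17.7298 = 1.21987.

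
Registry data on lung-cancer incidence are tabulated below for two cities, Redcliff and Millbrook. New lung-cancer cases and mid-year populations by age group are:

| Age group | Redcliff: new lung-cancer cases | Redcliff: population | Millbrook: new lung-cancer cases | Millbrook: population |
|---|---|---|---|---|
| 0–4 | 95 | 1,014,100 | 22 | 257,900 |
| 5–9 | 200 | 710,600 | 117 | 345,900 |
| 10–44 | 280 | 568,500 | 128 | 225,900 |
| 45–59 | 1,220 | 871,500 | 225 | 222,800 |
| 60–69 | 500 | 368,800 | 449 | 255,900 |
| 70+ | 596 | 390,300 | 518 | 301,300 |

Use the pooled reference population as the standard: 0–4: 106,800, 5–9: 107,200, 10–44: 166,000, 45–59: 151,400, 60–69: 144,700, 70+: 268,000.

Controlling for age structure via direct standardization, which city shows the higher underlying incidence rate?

Millbrook

Age-specific rates per 100,000 for Redcliff: 9.37, 28.15, 49.25, 139.99, 135.57, 152.70.
For Millbrook: 8.53, 33.82, 56.66, 100.99, 175.46, 171.92.
Standard total = 944,100; weights = 0.1131, 0.1135, 0.1758, 0.1604, 0.1533, 0.2839.
Redcliff: 0.1131×9.37 + 0.1135×28.15 + 0.1758×49.25 + 0.1604×139.99 + 0.1533×135.57 + 0.2839×152.70 = 99.4915 per 100,000.
Millbrook: 0.1131×8.53 + 0.1135×33.82 + 0.1758×56.66 + 0.1604×100.99 + 0.1533×175.46 + 0.2839×171.92 = 106.6587 per 100,000.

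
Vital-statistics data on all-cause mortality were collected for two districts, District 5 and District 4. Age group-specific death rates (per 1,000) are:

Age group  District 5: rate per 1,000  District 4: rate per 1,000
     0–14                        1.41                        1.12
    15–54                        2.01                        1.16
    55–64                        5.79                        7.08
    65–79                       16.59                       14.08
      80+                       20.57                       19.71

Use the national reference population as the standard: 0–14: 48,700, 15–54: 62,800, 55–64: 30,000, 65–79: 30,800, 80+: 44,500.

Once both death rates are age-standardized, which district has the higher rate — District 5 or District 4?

Standard total = 216,800; weights = 0.2246, 0.2897, 0.1384, 0.1421, 0.2053.
District 5: 0.2246×1.41 + 0.2897×2.01 + 0.1384×5.79 + 0.1421×16.59 + 0.2053×20.57 = 8.2792 per 1,000.
District 4: 0.2246×1.12 + 0.2897×1.16 + 0.1384×7.08 + 0.1421×14.08 + 0.2053×19.71 = 7.6132 per 1,000.

District 5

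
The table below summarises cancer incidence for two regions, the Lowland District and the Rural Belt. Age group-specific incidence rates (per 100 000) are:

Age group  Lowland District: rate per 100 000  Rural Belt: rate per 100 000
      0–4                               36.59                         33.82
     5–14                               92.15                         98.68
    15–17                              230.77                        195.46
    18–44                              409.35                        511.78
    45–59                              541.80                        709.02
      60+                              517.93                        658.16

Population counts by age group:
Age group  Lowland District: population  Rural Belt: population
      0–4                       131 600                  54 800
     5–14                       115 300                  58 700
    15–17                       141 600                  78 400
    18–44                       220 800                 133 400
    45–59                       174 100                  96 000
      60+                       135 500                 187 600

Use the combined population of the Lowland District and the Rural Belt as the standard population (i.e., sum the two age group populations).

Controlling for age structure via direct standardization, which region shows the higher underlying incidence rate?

Combined standard total = 1 527 800; weights = 0.1220, 0.1139, 0.1440, 0.2318, 0.1768, 0.2115.
The Lowland District: 0.1220×36.59 + 0.1139×92.15 + 0.1440×230.77 + 0.2318×409.35 + 0.1768×541.80 + 0.2115×517.93 = 348.4088 per 100 000.
The Rural Belt: 0.1220×33.82 + 0.1139×98.68 + 0.1440×195.46 + 0.2318×511.78 + 0.1768×709.02 + 0.2115×658.16 = 426.6958 per 100 000.

Rural Belt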